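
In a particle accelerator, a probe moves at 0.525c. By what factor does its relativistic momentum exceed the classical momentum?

p_rel = γmv, p_class = mv
Ratio = γ = 1/√(1 - 0.525²)
= 1/√(0.724375) = 1.175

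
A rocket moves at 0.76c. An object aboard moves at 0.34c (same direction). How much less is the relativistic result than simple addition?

Classical: u' + v = 0.34 + 0.76 = 1.1c
Relativistic: u = (0.34 + 0.76)/(1 + 0.2584) = 1.1/1.2584 = 0.8741c
Difference: 1.1 - 0.8741 = 0.2259c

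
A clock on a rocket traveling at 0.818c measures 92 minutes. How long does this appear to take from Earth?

Proper time Δt₀ = 92 minutes
γ = 1/√(1 - 0.818²) = 1.738
Δt = γΔt₀ = 1.738 × 92 = 159.9 minutes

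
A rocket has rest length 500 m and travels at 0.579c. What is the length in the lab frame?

Proper length L₀ = 500 m
γ = 1/√(1 - 0.579²) = 1.2265
L = L₀/γ = 500/1.2265 = 407.7 m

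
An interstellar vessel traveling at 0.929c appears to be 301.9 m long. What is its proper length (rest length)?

Contracted length L = 301.9 m
γ = 1/√(1 - 0.929²) = 2.7021
L₀ = γL = 2.7021 × 301.9 = 815.8 m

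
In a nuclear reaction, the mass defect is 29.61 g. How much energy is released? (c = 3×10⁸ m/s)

Convert mass defect: Δm = 29.61 g = 0.02961 kg
E = Δm·c² = 0.02961 × (3×10⁸)²
= 0.02961 × 9×10¹⁶ = 2.665×10¹⁵ J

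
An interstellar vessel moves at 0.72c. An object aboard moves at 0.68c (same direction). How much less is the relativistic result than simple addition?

Classical: u' + v = 0.68 + 0.72 = 1.4c
Relativistic: u = (0.68 + 0.72)/(1 + 0.4896) = 1.4/1.4896 = 0.9398c
Difference: 1.4 - 0.9398 = 0.4602c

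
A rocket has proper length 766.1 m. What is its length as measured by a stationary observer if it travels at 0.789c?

Proper length L₀ = 766.1 m
γ = 1/√(1 - 0.789²) = 1.6276
L = L₀/γ = 766.1/1.6276 = 470.7 m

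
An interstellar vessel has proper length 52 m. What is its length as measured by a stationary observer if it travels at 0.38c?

Proper length L₀ = 52 m
γ = 1/√(1 - 0.38²) = 1.081
L = L₀/γ = 52/1.081 = 48.10 m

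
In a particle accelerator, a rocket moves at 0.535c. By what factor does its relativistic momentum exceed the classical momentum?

p_rel = γmv, p_class = mv
Ratio = γ = 1/√(1 - 0.535²)
= 1/√(0.713775) = 1.184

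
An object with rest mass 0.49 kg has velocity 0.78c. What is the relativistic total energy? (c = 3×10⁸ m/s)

γ = 1/√(1 - 0.78²) = 1.598
mc² = 0.49 × (3×10⁸)² = 4.410×10¹⁶ J
E = γmc² = 1.598 × 4.410×10¹⁶ = 7.047×10¹⁶ J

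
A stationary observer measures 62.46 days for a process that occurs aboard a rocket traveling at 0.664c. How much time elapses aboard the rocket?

Dilated time Δt = 62.46 days
γ = 1/√(1 - 0.664²) = 1.3374
Δt₀ = Δt/γ = 62.46/1.3374 = 46.70 days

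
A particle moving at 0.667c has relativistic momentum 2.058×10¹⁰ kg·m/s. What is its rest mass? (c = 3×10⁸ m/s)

γ = 1/√(1 - 0.667²) = 1.3422
v = 0.667 × 3×10⁸ = 2.001×10⁸ m/s
m = p/(γv) = 2.058×10¹⁰/(1.3422 × 2.001×10⁸) = 76.63 kg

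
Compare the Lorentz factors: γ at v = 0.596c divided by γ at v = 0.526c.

γ₁ = 1/√(1 - 0.596²) = 1.245
γ₂ = 1/√(1 - 0.526²) = 1.176
γ₁/γ₂ = 1.245/1.176 = 1.059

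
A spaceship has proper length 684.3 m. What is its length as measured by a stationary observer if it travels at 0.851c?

Proper length L₀ = 684.3 m
γ = 1/√(1 - 0.851²) = 1.904
L = L₀/γ = 684.3/1.904 = 359.4 m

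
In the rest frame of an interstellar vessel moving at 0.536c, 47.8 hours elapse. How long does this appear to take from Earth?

Proper time Δt₀ = 47.8 hours
γ = 1/√(1 - 0.536²) = 1.1845
Δt = γΔt₀ = 1.1845 × 47.8 = 56.62 hours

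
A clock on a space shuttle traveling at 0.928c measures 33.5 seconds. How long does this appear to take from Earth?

Proper time Δt₀ = 33.5 seconds
γ = 1/√(1 - 0.928²) = 2.684
Δt = γΔt₀ = 2.684 × 33.5 = 89.91 seconds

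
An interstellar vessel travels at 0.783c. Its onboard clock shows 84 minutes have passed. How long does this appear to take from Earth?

Proper time Δt₀ = 84 minutes
γ = 1/√(1 - 0.783²) = 1.6077
Δt = γΔt₀ = 1.6077 × 84 = 135.0 minutes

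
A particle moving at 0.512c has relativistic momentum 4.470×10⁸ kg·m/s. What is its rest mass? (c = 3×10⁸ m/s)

γ = 1/√(1 - 0.512²) = 1.164
v = 0.512 × 3×10⁸ = 1.536×10⁸ m/s
m = p/(γv) = 4.470×10⁸/(1.164 × 1.536×10⁸) = 2.500 kg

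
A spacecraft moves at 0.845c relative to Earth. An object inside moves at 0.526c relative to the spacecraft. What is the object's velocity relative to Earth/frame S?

u = (u' + v)/(1 + u'v/c²)
Numerator: 0.526 + 0.845 = 1.371
Denominator: 1 + 0.44447 = 1.44447
u = 1.371/1.44447 = 0.9491c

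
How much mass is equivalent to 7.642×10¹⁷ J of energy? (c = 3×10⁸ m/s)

From E = mc², we get m = E/c²
c² = (3×10⁸)² = 9×10¹⁶ m²/s²
m = 7.642×10¹⁷ / 9×10¹⁶ = 8.491 kg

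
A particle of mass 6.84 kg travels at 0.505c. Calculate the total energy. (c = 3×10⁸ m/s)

γ = 1/√(1 - 0.505²) = 1.1586
mc² = 6.84 × (3×10⁸)² = 6.156×10¹⁷ J
E = γmc² = 1.1586 × 6.156×10¹⁷ = 7.132×10¹⁷ J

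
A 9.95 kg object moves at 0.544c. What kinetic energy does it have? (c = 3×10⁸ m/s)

γ = 1/√(1 - 0.544²) = 1.19177
γ - 1 = 0.19177
KE = (γ-1)mc² = 0.19177 × 9.95 × (3×10⁸)² = 1.717×10¹⁷ J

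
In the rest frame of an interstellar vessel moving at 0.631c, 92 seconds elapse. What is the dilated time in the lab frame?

Proper time Δt₀ = 92 seconds
γ = 1/√(1 - 0.631²) = 1.289
Δt = γΔt₀ = 1.289 × 92 = 118.6 seconds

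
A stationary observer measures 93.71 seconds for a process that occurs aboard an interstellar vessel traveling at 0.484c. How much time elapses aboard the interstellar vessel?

Dilated time Δt = 93.71 seconds
γ = 1/√(1 - 0.484²) = 1.1428
Δt₀ = Δt/γ = 93.71/1.1428 = 82.00 seconds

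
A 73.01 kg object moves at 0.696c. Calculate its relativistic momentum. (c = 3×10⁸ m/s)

γ = 1/√(1 - 0.696²) = 1.3927
v = 0.696 × 3×10⁸ = 2.088×10⁸ m/s
p = γmv = 1.3927 × 73.01 × 2.088×10⁸ = 2.123×10¹⁰ kg·m/s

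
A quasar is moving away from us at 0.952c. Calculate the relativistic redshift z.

β = 0.952
(1+β)/(1-β) = 1.952/0.048 = 40.67
√(40.67) = 6.377
z = 6.377 - 1 = 5.377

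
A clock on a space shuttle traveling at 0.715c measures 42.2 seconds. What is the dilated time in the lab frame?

Proper time Δt₀ = 42.2 seconds
γ = 1/√(1 - 0.715²) = 1.4304
Δt = γΔt₀ = 1.4304 × 42.2 = 60.36 seconds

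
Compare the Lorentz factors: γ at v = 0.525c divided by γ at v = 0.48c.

γ₁ = 1/√(1 - 0.525²) = 1.175
γ₂ = 1/√(1 - 0.48²) = 1.140
γ₁/γ₂ = 1.175/1.140 = 1.031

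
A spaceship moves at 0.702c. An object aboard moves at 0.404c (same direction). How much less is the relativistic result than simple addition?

Classical: u' + v = 0.404 + 0.702 = 1.106c
Relativistic: u = (0.404 + 0.702)/(1 + 0.283608) = 1.106/1.283608 = 0.8616c
Difference: 1.106 - 0.8616 = 0.2444c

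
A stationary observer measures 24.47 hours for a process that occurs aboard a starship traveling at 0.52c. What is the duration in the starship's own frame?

Dilated time Δt = 24.47 hours
γ = 1/√(1 - 0.52²) = 1.171
Δt₀ = Δt/γ = 24.47/1.171 = 20.90 hours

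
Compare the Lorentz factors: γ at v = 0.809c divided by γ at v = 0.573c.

γ₁ = 1/√(1 - 0.809²) = 1.701
γ₂ = 1/√(1 - 0.573²) = 1.220
γ₁/γ₂ = 1.701/1.220 = 1.394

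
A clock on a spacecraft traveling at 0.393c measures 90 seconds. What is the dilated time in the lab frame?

Proper time Δt₀ = 90 seconds
γ = 1/√(1 - 0.393²) = 1.0875
Δt = γΔt₀ = 1.0875 × 90 = 97.88 seconds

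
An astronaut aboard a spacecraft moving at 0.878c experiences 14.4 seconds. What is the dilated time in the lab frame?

Proper time Δt₀ = 14.4 seconds
γ = 1/√(1 - 0.878²) = 2.089
Δt = γΔt₀ = 2.089 × 14.4 = 30.08 seconds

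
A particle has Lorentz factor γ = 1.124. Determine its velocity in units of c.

From γ = 1/√(1 - v²/c²):
1/γ² = 1/1.124² = 0.7915
v²/c² = 1 - 0.7915 = 0.2085
v/c = √(0.2085) = 0.4566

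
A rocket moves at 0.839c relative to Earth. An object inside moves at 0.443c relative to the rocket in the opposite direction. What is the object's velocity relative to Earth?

Object's velocity in rocket frame is u' = -0.443c
u = (u' + v)/(1 + u'v/c²) = (v - 0.443)/(1 - 0.443·v/c²)
Numerator: 0.839 - 0.443 = 0.396
Denominator: 1 - 0.371677 = 0.628323
u = 0.396/0.628323 = 0.6302c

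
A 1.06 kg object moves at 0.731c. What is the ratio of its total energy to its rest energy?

E = γmc², E₀ = mc²
E/E₀ = γ = 1/√(1 - 0.731²) = 1.465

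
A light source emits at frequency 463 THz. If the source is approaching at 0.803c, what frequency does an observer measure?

β = v/c = 0.803
(1+β)/(1-β) = 1.803/0.197 = 9.152
Doppler factor = √(9.152) = 3.025
f_obs = 463 × 3.025 = 1401 THz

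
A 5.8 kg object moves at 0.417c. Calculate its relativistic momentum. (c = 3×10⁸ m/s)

γ = 1/√(1 - 0.417²) = 1.1002
v = 0.417 × 3×10⁸ = 1.251×10⁸ m/s
p = γmv = 1.1002 × 5.8 × 1.251×10⁸ = 7.983×10⁸ kg·m/s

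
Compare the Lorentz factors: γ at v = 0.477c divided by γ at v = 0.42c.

γ₁ = 1/√(1 - 0.477²) = 1.138
γ₂ = 1/√(1 - 0.42²) = 1.102
γ₁/γ₂ = 1.138/1.102 = 1.033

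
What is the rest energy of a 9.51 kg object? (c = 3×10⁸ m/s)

c² = (3×10⁸)² = 9.000×10¹⁶ m²/s²
E₀ = mc² = 9.51 × 9.000×10¹⁶ = 8.559×10¹⁷ J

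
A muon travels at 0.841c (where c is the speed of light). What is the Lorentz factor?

v/c = 0.841, so (v/c)² = 0.707281
1 - (v/c)² = 0.292719
γ = 1/√(0.292719) = 1.848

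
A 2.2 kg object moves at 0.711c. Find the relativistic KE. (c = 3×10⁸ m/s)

γ = 1/√(1 - 0.711²) = 1.42209
γ - 1 = 0.42209
KE = (γ-1)mc² = 0.42209 × 2.2 × (3×10⁸)² = 8.357×10¹⁶ J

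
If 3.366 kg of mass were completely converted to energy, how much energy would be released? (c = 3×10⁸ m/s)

Using E = mc²:
c² = (3×10⁸)² = 9×10¹⁶ m²/s²
E = 3.366 × 9×10¹⁶ = 3.029×10¹⁷ J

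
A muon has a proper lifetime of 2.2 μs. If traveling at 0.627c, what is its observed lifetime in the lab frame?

Proper lifetime τ₀ = 2.2 μs
γ = 1/√(1 - 0.627²) = 1.2837
τ = γτ₀ = 1.2837 × 2.2 μs = 2.824 μs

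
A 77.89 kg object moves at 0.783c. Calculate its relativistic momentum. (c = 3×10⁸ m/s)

γ = 1/√(1 - 0.783²) = 1.60766
v = 0.783 × 3×10⁸ = 2.349×10⁸ m/s
p = γmv = 1.60766 × 77.89 × 2.349×10⁸ = 2.941×10¹⁰ kg·m/s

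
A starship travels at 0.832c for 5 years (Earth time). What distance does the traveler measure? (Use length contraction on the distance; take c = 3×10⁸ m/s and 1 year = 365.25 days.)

Earth distance: d = v × t = 0.832c × 5 yr = 3.9384×10¹⁶ m
γ = 1.8025
d' = d/γ = 3.9384×10¹⁶/1.8025 = 2.185×10¹⁶ m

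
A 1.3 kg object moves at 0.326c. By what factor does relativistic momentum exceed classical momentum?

p_rel = γmv, p_class = mv
Ratio = γ = 1/√(1 - 0.326²) = 1.058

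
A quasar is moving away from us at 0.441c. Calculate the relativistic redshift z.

β = 0.441
(1+β)/(1-β) = 1.441/0.559 = 2.578
√(2.578) = 1.6056
z = 1.6056 - 1 = 0.6056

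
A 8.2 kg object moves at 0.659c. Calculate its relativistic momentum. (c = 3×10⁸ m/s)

γ = 1/√(1 - 0.659²) = 1.3295
v = 0.659 × 3×10⁸ = 1.977×10⁸ m/s
p = γmv = 1.3295 × 8.2 × 1.977×10⁸ = 2.155×10⁹ kg·m/s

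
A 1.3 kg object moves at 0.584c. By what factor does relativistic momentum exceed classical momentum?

p_rel = γmv, p_class = mv
Ratio = γ = 1/√(1 - 0.584²) = 1.232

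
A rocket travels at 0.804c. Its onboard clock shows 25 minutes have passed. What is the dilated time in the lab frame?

Proper time Δt₀ = 25 minutes
γ = 1/√(1 - 0.804²) = 1.6817
Δt = γΔt₀ = 1.6817 × 25 = 42.04 minutes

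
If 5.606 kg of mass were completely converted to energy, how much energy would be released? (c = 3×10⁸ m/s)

Using E = mc²:
c² = (3×10⁸)² = 9×10¹⁶ m²/s²
E = 5.606 × 9×10¹⁶ = 5.045×10¹⁷ J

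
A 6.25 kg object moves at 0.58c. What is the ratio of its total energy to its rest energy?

E = γmc², E₀ = mc²
E/E₀ = γ = 1/√(1 - 0.58²) = 1.228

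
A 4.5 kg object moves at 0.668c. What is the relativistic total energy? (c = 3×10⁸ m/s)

γ = 1/√(1 - 0.668²) = 1.3438
mc² = 4.5 × (3×10⁸)² = 4.050×10¹⁷ J
E = γmc² = 1.3438 × 4.050×10¹⁷ = 5.442×10¹⁷ J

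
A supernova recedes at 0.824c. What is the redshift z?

β = 0.824
(1+β)/(1-β) = 1.824/0.176 = 10.36
√(10.36) = 3.219
z = 3.219 - 1 = 2.219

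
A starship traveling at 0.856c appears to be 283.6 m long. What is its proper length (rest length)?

Contracted length L = 283.6 m
γ = 1/√(1 - 0.856²) = 1.9343
L₀ = γL = 1.9343 × 283.6 = 548.6 m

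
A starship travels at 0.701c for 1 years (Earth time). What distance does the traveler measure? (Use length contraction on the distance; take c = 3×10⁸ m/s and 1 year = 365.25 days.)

Earth distance: d = v × t = 0.701c × 1 yr = 6.6366×10¹⁵ m
γ = 1.4022
d' = d/γ = 6.6366×10¹⁵/1.4022 = 4.733×10¹⁵ m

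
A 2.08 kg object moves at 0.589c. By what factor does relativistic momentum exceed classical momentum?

p_rel = γmv, p_class = mv
Ratio = γ = 1/√(1 - 0.589²) = 1.237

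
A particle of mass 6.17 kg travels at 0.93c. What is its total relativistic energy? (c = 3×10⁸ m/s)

γ = 1/√(1 - 0.93²) = 2.721
mc² = 6.17 × (3×10⁸)² = 5.553×10¹⁷ J
E = γmc² = 2.721 × 5.553×10¹⁷ = 1.511×10¹⁸ J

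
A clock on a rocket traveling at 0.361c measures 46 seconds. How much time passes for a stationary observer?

Proper time Δt₀ = 46 seconds
γ = 1/√(1 - 0.361²) = 1.0723
Δt = γΔt₀ = 1.0723 × 46 = 49.33 seconds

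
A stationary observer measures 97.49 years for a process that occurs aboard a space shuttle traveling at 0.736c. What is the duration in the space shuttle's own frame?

Dilated time Δt = 97.49 years
γ = 1/√(1 - 0.736²) = 1.4771
Δt₀ = Δt/γ = 97.49/1.4771 = 66.00 years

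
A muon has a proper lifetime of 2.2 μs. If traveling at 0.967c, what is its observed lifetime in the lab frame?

Proper lifetime τ₀ = 2.2 μs
γ = 1/√(1 - 0.967²) = 3.925
τ = γτ₀ = 3.925 × 2.2 μs = 8.635 μs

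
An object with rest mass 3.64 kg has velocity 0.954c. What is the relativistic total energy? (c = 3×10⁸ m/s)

γ = 1/√(1 - 0.954²) = 3.335
mc² = 3.64 × (3×10⁸)² = 3.276×10¹⁷ J
E = γmc² = 3.335 × 3.276×10¹⁷ = 1.093×10¹⁸ J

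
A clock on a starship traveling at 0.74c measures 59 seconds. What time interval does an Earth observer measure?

Proper time Δt₀ = 59 seconds
γ = 1/√(1 - 0.74²) = 1.4868
Δt = γΔt₀ = 1.4868 × 59 = 87.72 seconds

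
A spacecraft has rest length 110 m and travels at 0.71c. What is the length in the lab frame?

Proper length L₀ = 110 m
γ = 1/√(1 - 0.71²) = 1.420
L = L₀/γ = 110/1.420 = 77.46 m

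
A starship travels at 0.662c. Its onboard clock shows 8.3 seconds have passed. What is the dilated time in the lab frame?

Proper time Δt₀ = 8.3 seconds
γ = 1/√(1 - 0.662²) = 1.334
Δt = γΔt₀ = 1.334 × 8.3 = 11.07 seconds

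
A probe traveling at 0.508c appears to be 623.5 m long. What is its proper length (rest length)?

Contracted length L = 623.5 m
γ = 1/√(1 - 0.508²) = 1.161
L₀ = γL = 1.161 × 623.5 = 723.9 m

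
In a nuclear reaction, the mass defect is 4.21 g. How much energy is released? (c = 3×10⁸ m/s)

Convert mass defect: Δm = 4.21 g = 0.00421 kg
E = Δm·c² = 0.00421 × (3×10⁸)²
= 0.00421 × 9×10¹⁶ = 3.789×10¹⁴ J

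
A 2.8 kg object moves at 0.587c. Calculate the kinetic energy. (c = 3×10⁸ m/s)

γ = 1/√(1 - 0.587²) = 1.2352
γ - 1 = 0.2352
KE = (γ-1)mc² = 0.2352 × 2.8 × (3×10⁸)² = 5.927×10¹⁶ J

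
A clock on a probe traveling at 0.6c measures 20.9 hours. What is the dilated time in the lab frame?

Proper time Δt₀ = 20.9 hours
γ = 1/√(1 - 0.6²) = 1.250
Δt = γΔt₀ = 1.250 × 20.9 = 26.13 hours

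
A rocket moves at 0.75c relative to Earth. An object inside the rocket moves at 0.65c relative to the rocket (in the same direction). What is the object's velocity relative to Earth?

u = (u' + v)/(1 + u'v/c²)
Numerator: 0.65 + 0.75 = 1.4
Denominator: 1 + 0.4875 = 1.4875
u = 1.4/1.4875 = 0.9412c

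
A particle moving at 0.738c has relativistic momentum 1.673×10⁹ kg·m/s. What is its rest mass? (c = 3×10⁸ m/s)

γ = 1/√(1 - 0.738²) = 1.482
v = 0.738 × 3×10⁸ = 2.214×10⁸ m/s
m = p/(γv) = 1.673×10⁹/(1.482 × 2.214×10⁸) = 5.099 kg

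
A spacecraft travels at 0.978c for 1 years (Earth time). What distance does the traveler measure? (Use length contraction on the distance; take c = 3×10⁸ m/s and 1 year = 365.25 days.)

Earth distance: d = v × t = 0.978c × 1 yr = 9.259×10¹⁵ m
γ = 4.794
d' = d/γ = 9.259×10¹⁵/4.794 = 1.931×10¹⁵ m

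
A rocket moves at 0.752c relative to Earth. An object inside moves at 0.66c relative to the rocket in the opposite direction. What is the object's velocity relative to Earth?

Object's velocity in rocket frame is u' = -0.66c
u = (u' + v)/(1 + u'v/c²) = (v - 0.66)/(1 - 0.66·v/c²)
Numerator: 0.752 - 0.66 = 0.092
Denominator: 1 - 0.49632 = 0.50368
u = 0.092/0.50368 = 0.1827c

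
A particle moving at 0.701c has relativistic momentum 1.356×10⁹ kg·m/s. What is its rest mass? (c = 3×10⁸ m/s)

γ = 1/√(1 - 0.701²) = 1.4022
v = 0.701 × 3×10⁸ = 2.103×10⁸ m/s
m = p/(γv) = 1.356×10⁹/(1.4022 × 2.103×10⁸) = 4.598 kg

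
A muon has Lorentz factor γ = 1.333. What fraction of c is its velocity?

From γ = 1/√(1 - v²/c²):
1/γ² = 1/1.333² = 0.5628
v²/c² = 1 - 0.5628 = 0.4372
v/c = √(0.4372) = 0.6612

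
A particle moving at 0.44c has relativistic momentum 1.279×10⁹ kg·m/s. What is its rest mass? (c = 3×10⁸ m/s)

γ = 1/√(1 - 0.44²) = 1.1136
v = 0.44 × 3×10⁸ = 1.320×10⁸ m/s
m = p/(γv) = 1.279×10⁹/(1.1136 × 1.320×10⁸) = 8.701 kg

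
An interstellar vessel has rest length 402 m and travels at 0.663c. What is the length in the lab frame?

Proper length L₀ = 402 m
γ = 1/√(1 - 0.663²) = 1.336
L = L₀/γ = 402/1.336 = 300.9 m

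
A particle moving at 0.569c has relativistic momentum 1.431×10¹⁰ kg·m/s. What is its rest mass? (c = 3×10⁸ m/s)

γ = 1/√(1 - 0.569²) = 1.216
v = 0.569 × 3×10⁸ = 1.707×10⁸ m/s
m = p/(γv) = 1.431×10¹⁰/(1.216 × 1.707×10⁸) = 68.94 kg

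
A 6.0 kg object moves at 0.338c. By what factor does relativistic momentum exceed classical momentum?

p_rel = γmv, p_class = mv
Ratio = γ = 1/√(1 - 0.338²) = 1.063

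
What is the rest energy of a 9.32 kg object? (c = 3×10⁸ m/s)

c² = (3×10⁸)² = 9.000×10¹⁶ m²/s²
E₀ = mc² = 9.32 × 9.000×10¹⁶ = 8.388×10¹⁷ J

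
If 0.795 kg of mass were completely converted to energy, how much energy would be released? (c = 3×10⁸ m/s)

Using E = mc²:
c² = (3×10⁸)² = 9×10¹⁶ m²/s²
E = 0.795 × 9×10¹⁶ = 7.155×10¹⁶ J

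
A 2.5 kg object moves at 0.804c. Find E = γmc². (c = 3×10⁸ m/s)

γ = 1/√(1 - 0.804²) = 1.6817
mc² = 2.5 × (3×10⁸)² = 2.250×10¹⁷ J
E = γmc² = 1.6817 × 2.250×10¹⁷ = 3.784×10¹⁷ J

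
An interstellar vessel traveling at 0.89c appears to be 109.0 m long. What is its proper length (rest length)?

Contracted length L = 109.0 m
γ = 1/√(1 - 0.89²) = 2.1932
L₀ = γL = 2.1932 × 109.0 = 239.1 m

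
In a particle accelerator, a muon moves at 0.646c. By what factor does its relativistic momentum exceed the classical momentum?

p_rel = γmv, p_class = mv
Ratio = γ = 1/√(1 - 0.646²)
= 1/√(0.582684) = 1.310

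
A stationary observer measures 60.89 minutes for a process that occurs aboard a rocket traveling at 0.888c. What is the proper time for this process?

Dilated time Δt = 60.89 minutes
γ = 1/√(1 - 0.888²) = 2.175
Δt₀ = Δt/γ = 60.89/2.175 = 28.00 minutes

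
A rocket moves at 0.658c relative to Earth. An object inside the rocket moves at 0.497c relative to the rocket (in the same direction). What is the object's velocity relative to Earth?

u = (u' + v)/(1 + u'v/c²)
Numerator: 0.497 + 0.658 = 1.155
Denominator: 1 + 0.327026 = 1.327026
u = 1.155/1.327026 = 0.8704c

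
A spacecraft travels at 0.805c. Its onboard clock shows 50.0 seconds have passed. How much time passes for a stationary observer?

Proper time Δt₀ = 50.0 seconds
γ = 1/√(1 - 0.805²) = 1.6856
Δt = γΔt₀ = 1.6856 × 50.0 = 84.28 seconds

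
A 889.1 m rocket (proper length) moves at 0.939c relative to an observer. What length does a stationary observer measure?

Proper length L₀ = 889.1 m
γ = 1/√(1 - 0.939²) = 2.9077
L = L₀/γ = 889.1/2.9077 = 305.8 m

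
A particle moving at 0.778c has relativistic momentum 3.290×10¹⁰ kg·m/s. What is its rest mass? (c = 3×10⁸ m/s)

γ = 1/√(1 - 0.778²) = 1.5917
v = 0.778 × 3×10⁸ = 2.334×10⁸ m/s
m = p/(γv) = 3.290×10¹⁰/(1.5917 × 2.334×10⁸) = 88.56 kg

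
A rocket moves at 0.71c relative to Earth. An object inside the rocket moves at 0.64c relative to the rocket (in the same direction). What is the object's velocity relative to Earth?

u = (u' + v)/(1 + u'v/c²)
Numerator: 0.64 + 0.71 = 1.35
Denominator: 1 + 0.4544 = 1.4544
u = 1.35/1.4544 = 0.9282c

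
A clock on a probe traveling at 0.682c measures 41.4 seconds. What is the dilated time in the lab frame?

Proper time Δt₀ = 41.4 seconds
γ = 1/√(1 - 0.682²) = 1.3673
Δt = γΔt₀ = 1.3673 × 41.4 = 56.61 seconds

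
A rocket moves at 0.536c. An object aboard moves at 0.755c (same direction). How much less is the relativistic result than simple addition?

Classical: u' + v = 0.755 + 0.536 = 1.291c
Relativistic: u = (0.755 + 0.536)/(1 + 0.40468) = 1.291/1.40468 = 0.9191c
Difference: 1.291 - 0.9191 = 0.3719c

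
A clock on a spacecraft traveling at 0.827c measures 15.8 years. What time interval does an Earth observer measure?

Proper time Δt₀ = 15.8 years
γ = 1/√(1 - 0.827²) = 1.7787
Δt = γΔt₀ = 1.7787 × 15.8 = 28.10 years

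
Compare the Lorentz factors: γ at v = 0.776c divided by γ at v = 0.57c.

γ₁ = 1/√(1 - 0.776²) = 1.5855
γ₂ = 1/√(1 - 0.57²) = 1.2171
γ₁/γ₂ = 1.5855/1.2171 = 1.303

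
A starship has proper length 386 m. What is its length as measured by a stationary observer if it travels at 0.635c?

Proper length L₀ = 386 m
γ = 1/√(1 - 0.635²) = 1.2945
L = L₀/γ = 386/1.2945 = 298.2 m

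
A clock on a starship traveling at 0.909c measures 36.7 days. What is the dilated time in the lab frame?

Proper time Δt₀ = 36.7 days
γ = 1/√(1 - 0.909²) = 2.3993
Δt = γΔt₀ = 2.3993 × 36.7 = 88.05 days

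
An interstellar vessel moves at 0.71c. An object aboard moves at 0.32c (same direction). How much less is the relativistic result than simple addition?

Classical: u' + v = 0.32 + 0.71 = 1.03c
Relativistic: u = (0.32 + 0.71)/(1 + 0.2272) = 1.03/1.2272 = 0.8393c
Difference: 1.03 - 0.8393 = 0.1907c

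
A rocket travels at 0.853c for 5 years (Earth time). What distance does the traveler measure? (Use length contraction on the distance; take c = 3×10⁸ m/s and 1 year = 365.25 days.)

Earth distance: d = v × t = 0.853c × 5 yr = 4.0378×10¹⁶ m
γ = 1.9160
d' = d/γ = 4.0378×10¹⁶/1.9160 = 2.107×10¹⁶ m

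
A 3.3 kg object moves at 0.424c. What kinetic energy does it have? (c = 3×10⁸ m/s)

γ = 1/√(1 - 0.424²) = 1.10416
γ - 1 = 0.10416
KE = (γ-1)mc² = 0.10416 × 3.3 × (3×10⁸)² = 3.094×10¹⁶ J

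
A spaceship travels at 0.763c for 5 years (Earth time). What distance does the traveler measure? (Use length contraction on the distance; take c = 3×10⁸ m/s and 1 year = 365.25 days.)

Earth distance: d = v × t = 0.763c × 5 yr = 3.612×10¹⁶ m
γ = 1.547
d' = d/γ = 3.612×10¹⁶/1.547 = 2.335×10¹⁶ m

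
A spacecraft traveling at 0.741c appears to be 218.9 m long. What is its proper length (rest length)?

Contracted length L = 218.9 m
γ = 1/√(1 - 0.741²) = 1.4892
L₀ = γL = 1.4892 × 218.9 = 326.0 m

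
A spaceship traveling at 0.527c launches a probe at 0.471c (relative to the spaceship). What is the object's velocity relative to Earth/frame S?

u = (u' + v)/(1 + u'v/c²)
Numerator: 0.471 + 0.527 = 0.998
Denominator: 1 + 0.248217 = 1.248217
u = 0.998/1.248217 = 0.7995c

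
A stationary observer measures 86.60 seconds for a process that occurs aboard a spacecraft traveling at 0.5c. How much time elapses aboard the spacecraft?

Dilated time Δt = 86.60 seconds
γ = 1/√(1 - 0.5²) = 1.1547
Δt₀ = Δt/γ = 86.60/1.1547 = 75.00 seconds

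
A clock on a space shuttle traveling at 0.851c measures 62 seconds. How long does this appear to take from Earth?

Proper time Δt₀ = 62 seconds
γ = 1/√(1 - 0.851²) = 1.9042
Δt = γΔt₀ = 1.9042 × 62 = 118.1 seconds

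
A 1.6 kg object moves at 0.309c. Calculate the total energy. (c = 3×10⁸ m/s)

γ = 1/√(1 - 0.309²) = 1.0515
mc² = 1.6 × (3×10⁸)² = 1.440×10¹⁷ J
E = γmc² = 1.0515 × 1.440×10¹⁷ = 1.514×10¹⁷ J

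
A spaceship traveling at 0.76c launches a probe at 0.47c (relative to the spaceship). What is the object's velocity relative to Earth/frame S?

u = (u' + v)/(1 + u'v/c²)
Numerator: 0.47 + 0.76 = 1.23
Denominator: 1 + 0.3572 = 1.3572
u = 1.23/1.3572 = 0.9063c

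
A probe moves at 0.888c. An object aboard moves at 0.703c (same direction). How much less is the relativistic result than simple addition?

Classical: u' + v = 0.703 + 0.888 = 1.591c
Relativistic: u = (0.703 + 0.888)/(1 + 0.624264) = 1.591/1.624264 = 0.9795c
Difference: 1.591 - 0.9795 = 0.6115c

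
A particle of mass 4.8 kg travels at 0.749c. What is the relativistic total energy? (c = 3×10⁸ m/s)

γ = 1/√(1 - 0.749²) = 1.5093
mc² = 4.8 × (3×10⁸)² = 4.320×10¹⁷ J
E = γmc² = 1.5093 × 4.320×10¹⁷ = 6.520×10¹⁷ J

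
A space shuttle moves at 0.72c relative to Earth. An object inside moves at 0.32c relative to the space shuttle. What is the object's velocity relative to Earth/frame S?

u = (u' + v)/(1 + u'v/c²)
Numerator: 0.32 + 0.72 = 1.04
Denominator: 1 + 0.2304 = 1.2304
u = 1.04/1.2304 = 0.8453c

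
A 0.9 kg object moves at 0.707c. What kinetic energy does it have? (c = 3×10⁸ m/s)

γ = 1/√(1 - 0.707²) = 1.414
γ - 1 = 0.4140
KE = (γ-1)mc² = 0.4140 × 0.9 × (3×10⁸)² = 3.353×10¹⁶ J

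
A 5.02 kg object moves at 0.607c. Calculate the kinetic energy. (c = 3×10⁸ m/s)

γ = 1/√(1 - 0.607²) = 1.2583
γ - 1 = 0.2583
KE = (γ-1)mc² = 0.2583 × 5.02 × (3×10⁸)² = 1.167×10¹⁷ J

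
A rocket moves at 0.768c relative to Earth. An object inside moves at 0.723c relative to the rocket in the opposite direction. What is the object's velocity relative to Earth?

Object's velocity in rocket frame is u' = -0.723c
u = (u' + v)/(1 + u'v/c²) = (v - 0.723)/(1 - 0.723·v/c²)
Numerator: 0.768 - 0.723 = 0.045
Denominator: 1 - 0.555264 = 0.444736
u = 0.045/0.444736 = 0.1012c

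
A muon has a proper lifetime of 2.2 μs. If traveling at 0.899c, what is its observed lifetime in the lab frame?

Proper lifetime τ₀ = 2.2 μs
γ = 1/√(1 - 0.899²) = 2.283
τ = γτ₀ = 2.283 × 2.2 μs = 5.023 μs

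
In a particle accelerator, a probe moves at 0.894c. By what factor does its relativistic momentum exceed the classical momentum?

p_rel = γmv, p_class = mv
Ratio = γ = 1/√(1 - 0.894²)
= 1/√(0.200764) = 2.232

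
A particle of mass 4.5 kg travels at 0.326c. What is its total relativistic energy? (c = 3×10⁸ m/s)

γ = 1/√(1 - 0.326²) = 1.0578
mc² = 4.5 × (3×10⁸)² = 4.050×10¹⁷ J
E = γmc² = 1.0578 × 4.050×10¹⁷ = 4.284×10¹⁷ J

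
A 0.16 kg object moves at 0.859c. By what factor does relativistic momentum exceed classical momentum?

p_rel = γmv, p_class = mv
Ratio = γ = 1/√(1 - 0.859²) = 1.953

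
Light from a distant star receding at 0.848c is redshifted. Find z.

β = 0.848
(1+β)/(1-β) = 1.848/0.152 = 12.16
√(12.16) = 3.487
z = 3.487 - 1 = 2.487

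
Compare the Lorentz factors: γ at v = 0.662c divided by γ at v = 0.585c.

γ₁ = 1/√(1 - 0.662²) = 1.334
γ₂ = 1/√(1 - 0.585²) = 1.233
γ₁/γ₂ = 1.334/1.233 = 1.082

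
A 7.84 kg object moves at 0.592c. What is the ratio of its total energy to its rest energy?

E = γmc², E₀ = mc²
E/E₀ = γ = 1/√(1 - 0.592²) = 1.241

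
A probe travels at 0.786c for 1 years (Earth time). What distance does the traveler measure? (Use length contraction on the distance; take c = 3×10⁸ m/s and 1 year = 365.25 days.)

Earth distance: d = v × t = 0.786c × 1 yr = 7.4413×10¹⁵ m
γ = 1.6175
d' = d/γ = 7.4413×10¹⁵/1.6175 = 4.600×10¹⁵ m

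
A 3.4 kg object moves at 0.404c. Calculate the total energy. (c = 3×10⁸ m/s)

γ = 1/√(1 - 0.404²) = 1.093
mc² = 3.4 × (3×10⁸)² = 3.060×10¹⁷ J
E = γmc² = 1.093 × 3.060×10¹⁷ = 3.345×10¹⁷ J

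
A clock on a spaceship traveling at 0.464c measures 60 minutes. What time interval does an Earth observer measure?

Proper time Δt₀ = 60 minutes
γ = 1/√(1 - 0.464²) = 1.1289
Δt = γΔt₀ = 1.1289 × 60 = 67.73 minutes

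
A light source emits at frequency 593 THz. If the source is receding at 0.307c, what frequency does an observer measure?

β = v/c = 0.307
(1-β)/(1+β) = 0.693/1.307 = 0.53022
Doppler factor = √(0.53022) = 0.7282
f_obs = 593 × 0.7282 = 431.8 THz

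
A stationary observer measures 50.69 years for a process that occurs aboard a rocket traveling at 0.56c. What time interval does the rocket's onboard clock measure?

Dilated time Δt = 50.69 years
γ = 1/√(1 - 0.56²) = 1.207
Δt₀ = Δt/γ = 50.69/1.207 = 42.00 years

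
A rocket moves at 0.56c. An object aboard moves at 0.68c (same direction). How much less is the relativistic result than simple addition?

Classical: u' + v = 0.68 + 0.56 = 1.24c
Relativistic: u = (0.68 + 0.56)/(1 + 0.3808) = 1.24/1.3808 = 0.8980c
Difference: 1.24 - 0.8980 = 0.3420c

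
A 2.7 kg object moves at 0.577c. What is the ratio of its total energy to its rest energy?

E = γmc², E₀ = mc²
E/E₀ = γ = 1/√(1 - 0.577²) = 1.224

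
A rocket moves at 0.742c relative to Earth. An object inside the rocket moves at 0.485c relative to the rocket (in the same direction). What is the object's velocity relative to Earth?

u = (u' + v)/(1 + u'v/c²)
Numerator: 0.485 + 0.742 = 1.227
Denominator: 1 + 0.35987 = 1.35987
u = 1.227/1.35987 = 0.9023c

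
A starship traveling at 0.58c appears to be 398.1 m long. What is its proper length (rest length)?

Contracted length L = 398.1 m
γ = 1/√(1 - 0.58²) = 1.2276
L₀ = γL = 1.2276 × 398.1 = 488.7 m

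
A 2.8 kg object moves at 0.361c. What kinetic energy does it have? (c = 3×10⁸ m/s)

γ = 1/√(1 - 0.361²) = 1.07231
γ - 1 = 0.07231
KE = (γ-1)mc² = 0.07231 × 2.8 × (3×10⁸)² = 1.822×10¹⁶ J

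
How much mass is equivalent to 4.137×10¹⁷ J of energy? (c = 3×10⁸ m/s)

From E = mc², we get m = E/c²
c² = (3×10⁸)² = 9×10¹⁶ m²/s²
m = 4.137×10¹⁷ / 9×10¹⁶ = 4.597 kg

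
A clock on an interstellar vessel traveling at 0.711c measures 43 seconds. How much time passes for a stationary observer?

Proper time Δt₀ = 43 seconds
γ = 1/√(1 - 0.711²) = 1.422
Δt = γΔt₀ = 1.422 × 43 = 61.15 seconds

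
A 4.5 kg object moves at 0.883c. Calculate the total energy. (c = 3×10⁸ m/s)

γ = 1/√(1 - 0.883²) = 2.1305
mc² = 4.5 × (3×10⁸)² = 4.050×10¹⁷ J
E = γmc² = 2.1305 × 4.050×10¹⁷ = 8.629×10¹⁷ J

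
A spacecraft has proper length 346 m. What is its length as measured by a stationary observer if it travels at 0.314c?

Proper length L₀ = 346 m
γ = 1/√(1 - 0.314²) = 1.0533
L = L₀/γ = 346/1.0533 = 328.5 m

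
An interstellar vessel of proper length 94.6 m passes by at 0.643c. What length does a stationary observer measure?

Proper length L₀ = 94.6 m
γ = 1/√(1 - 0.643²) = 1.3057
L = L₀/γ = 94.6/1.3057 = 72.45 m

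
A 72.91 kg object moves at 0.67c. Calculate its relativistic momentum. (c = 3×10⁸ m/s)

γ = 1/√(1 - 0.67²) = 1.347
v = 0.67 × 3×10⁸ = 2.010×10⁸ m/s
p = γmv = 1.347 × 72.91 × 2.010×10⁸ = 1.974×10¹⁰ kg·m/s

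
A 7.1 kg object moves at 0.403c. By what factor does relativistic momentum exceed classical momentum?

p_rel = γmv, p_class = mv
Ratio = γ = 1/√(1 - 0.403²) = 1.093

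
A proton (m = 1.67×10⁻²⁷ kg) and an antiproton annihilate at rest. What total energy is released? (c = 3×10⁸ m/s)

Both particles have the same rest mass, so total mass = 2m
E = 2m·c² = 2 × 1.67×10⁻²⁷ × (3×10⁸)²
= 2 × 1.67×10⁻²⁷ × 9×10¹⁶
= 3.006×10⁻¹⁰ J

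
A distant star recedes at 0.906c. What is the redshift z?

β = 0.906
(1+β)/(1-β) = 1.906/0.094 = 20.28
√(20.28) = 4.503
z = 4.503 - 1 = 3.503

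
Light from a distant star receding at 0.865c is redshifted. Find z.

β = 0.865
(1+β)/(1-β) = 1.865/0.135 = 13.815
√(13.815) = 3.717
z = 3.717 - 1 = 2.717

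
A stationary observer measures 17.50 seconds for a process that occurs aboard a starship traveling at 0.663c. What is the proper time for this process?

Dilated time Δt = 17.50 seconds
γ = 1/√(1 - 0.663²) = 1.336
Δt₀ = Δt/γ = 17.50/1.336 = 13.10 seconds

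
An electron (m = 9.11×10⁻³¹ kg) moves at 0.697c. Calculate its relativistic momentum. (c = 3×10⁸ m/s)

γ = 1/√(1 - 0.697²) = 1.395
v = 0.697 × 3×10⁸ = 2.091×10⁸ m/s
p = γmv = 1.395 × 9.11×10⁻³¹ × 2.091×10⁸ = 2.657×10⁻²² kg·m/s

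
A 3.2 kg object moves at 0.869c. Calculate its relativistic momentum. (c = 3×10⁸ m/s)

γ = 1/√(1 - 0.869²) = 2.021
v = 0.869 × 3×10⁸ = 2.607×10⁸ m/s
p = γmv = 2.021 × 3.2 × 2.607×10⁸ = 1.686×10⁹ kg·m/s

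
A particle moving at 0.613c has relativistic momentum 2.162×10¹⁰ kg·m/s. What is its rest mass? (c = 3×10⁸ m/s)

γ = 1/√(1 - 0.613²) = 1.26569
v = 0.613 × 3×10⁸ = 1.839×10⁸ m/s
m = p/(γv) = 2.162×10¹⁰/(1.26569 × 1.839×10⁸) = 92.89 kg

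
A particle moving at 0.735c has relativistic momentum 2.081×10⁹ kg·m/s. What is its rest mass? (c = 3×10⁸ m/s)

γ = 1/√(1 - 0.735²) = 1.4748
v = 0.735 × 3×10⁸ = 2.205×10⁸ m/s
m = p/(γv) = 2.081×10⁹/(1.4748 × 2.205×10⁸) = 6.399 kg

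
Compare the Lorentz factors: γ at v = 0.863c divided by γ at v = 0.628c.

γ₁ = 1/√(1 - 0.863²) = 1.979
γ₂ = 1/√(1 - 0.628²) = 1.285
γ₁/γ₂ = 1.979/1.285 = 1.540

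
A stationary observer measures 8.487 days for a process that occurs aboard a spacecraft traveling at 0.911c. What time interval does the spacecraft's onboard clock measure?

Dilated time Δt = 8.487 days
γ = 1/√(1 - 0.911²) = 2.425
Δt₀ = Δt/γ = 8.487/2.425 = 3.500 days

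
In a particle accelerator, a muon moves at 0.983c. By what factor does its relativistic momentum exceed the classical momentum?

p_rel = γmv, p_class = mv
Ratio = γ = 1/√(1 - 0.983²)
= 1/√(0.033711) = 5.446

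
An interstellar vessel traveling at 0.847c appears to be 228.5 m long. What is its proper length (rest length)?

Contracted length L = 228.5 m
γ = 1/√(1 - 0.847²) = 1.881
L₀ = γL = 1.881 × 228.5 = 429.8 m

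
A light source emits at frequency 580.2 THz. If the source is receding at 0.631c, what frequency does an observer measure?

β = v/c = 0.631
(1-β)/(1+β) = 0.369/1.631 = 0.22624
Doppler factor = √(0.22624) = 0.47565
f_obs = 580.2 × 0.47565 = 276.0 THz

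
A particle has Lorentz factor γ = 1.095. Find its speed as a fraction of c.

From γ = 1/√(1 - v²/c²):
1/γ² = 1/1.095² = 0.8340
v²/c² = 1 - 0.8340 = 0.1660
v/c = √(0.1660) = 0.4074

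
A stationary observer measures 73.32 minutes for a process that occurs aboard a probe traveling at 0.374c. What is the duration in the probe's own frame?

Dilated time Δt = 73.32 minutes
γ = 1/√(1 - 0.374²) = 1.0783
Δt₀ = Δt/γ = 73.32/1.0783 = 68.00 minutes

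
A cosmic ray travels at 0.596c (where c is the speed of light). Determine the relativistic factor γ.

v/c = 0.596, so (v/c)² = 0.355216
1 - (v/c)² = 0.644784
γ = 1/√(0.644784) = 1.245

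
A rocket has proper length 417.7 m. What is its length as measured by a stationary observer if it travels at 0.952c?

Proper length L₀ = 417.7 m
γ = 1/√(1 - 0.952²) = 3.267
L = L₀/γ = 417.7/3.267 = 127.9 m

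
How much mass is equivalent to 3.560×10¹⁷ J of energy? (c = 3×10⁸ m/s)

From E = mc², we get m = E/c²
c² = (3×10⁸)² = 9×10¹⁶ m²/s²
m = 3.560×10¹⁷ / 9×10¹⁶ = 3.956 kg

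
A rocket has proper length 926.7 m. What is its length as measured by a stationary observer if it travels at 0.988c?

Proper length L₀ = 926.7 m
γ = 1/√(1 - 0.988²) = 6.474
L = L₀/γ = 926.7/6.474 = 143.1 m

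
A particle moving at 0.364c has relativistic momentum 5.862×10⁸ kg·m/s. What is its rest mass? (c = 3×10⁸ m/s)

γ = 1/√(1 - 0.364²) = 1.0737
v = 0.364 × 3×10⁸ = 1.092×10⁸ m/s
m = p/(γv) = 5.862×10⁸/(1.0737 × 1.092×10⁸) = 5.000 kg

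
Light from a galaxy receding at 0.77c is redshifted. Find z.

β = 0.77
(1+β)/(1-β) = 1.77/0.23 = 7.696
√(7.696) = 2.774
z = 2.774 - 1 = 1.774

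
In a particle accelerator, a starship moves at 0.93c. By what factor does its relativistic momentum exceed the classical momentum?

p_rel = γmv, p_class = mv
Ratio = γ = 1/√(1 - 0.93²)
= 1/√(0.1351) = 2.721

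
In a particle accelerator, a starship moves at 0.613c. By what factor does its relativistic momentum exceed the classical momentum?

p_rel = γmv, p_class = mv
Ratio = γ = 1/√(1 - 0.613²)
= 1/√(0.624231) = 1.266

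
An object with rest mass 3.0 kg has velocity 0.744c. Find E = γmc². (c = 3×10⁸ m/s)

γ = 1/√(1 - 0.744²) = 1.4966
mc² = 3.0 × (3×10⁸)² = 2.700×10¹⁷ J
E = γmc² = 1.4966 × 2.700×10¹⁷ = 4.041×10¹⁷ J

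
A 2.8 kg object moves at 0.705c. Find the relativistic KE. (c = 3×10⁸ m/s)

γ = 1/√(1 - 0.705²) = 1.410
γ - 1 = 0.4100
KE = (γ-1)mc² = 0.4100 × 2.8 × (3×10⁸)² = 1.033×10¹⁷ J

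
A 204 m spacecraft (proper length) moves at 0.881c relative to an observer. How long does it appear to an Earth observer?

Proper length L₀ = 204 m
γ = 1/√(1 - 0.881²) = 2.1136
L = L₀/γ = 204/2.1136 = 96.52 m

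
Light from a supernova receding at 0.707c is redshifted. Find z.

β = 0.707
(1+β)/(1-β) = 1.707/0.293 = 5.826
√(5.826) = 2.414
z = 2.414 - 1 = 1.414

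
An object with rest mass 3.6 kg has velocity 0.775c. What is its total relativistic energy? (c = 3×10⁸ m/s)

γ = 1/√(1 - 0.775²) = 1.5824
mc² = 3.6 × (3×10⁸)² = 3.240×10¹⁷ J
E = γmc² = 1.5824 × 3.240×10¹⁷ = 5.127×10¹⁷ J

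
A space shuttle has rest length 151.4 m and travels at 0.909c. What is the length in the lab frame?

Proper length L₀ = 151.4 m
γ = 1/√(1 - 0.909²) = 2.3993
L = L₀/γ = 151.4/2.3993 = 63.10 m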